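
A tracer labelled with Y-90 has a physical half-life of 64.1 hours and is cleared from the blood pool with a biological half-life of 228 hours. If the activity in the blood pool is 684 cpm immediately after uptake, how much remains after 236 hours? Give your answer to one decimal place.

1/t_eff = 1/t_phys + 1/t_biol = 1/64.1 + 1/228 = 0.019987 per hour.
t_eff = 64.1 × 228 / (64.1 + 228) ≈ 50.034 hours.
Remaining = 684 × (1/2)^(236/50.034) = 684 × (1/2)^4.7168 ≈ 26.01 cpm.

26.0 cpm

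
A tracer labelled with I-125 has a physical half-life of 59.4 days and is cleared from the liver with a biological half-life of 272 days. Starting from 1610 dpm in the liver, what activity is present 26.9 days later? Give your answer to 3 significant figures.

1100 dpm

1/t_eff = 1/t_phys + 1/t_biol = 1/59.4 + 1/272 = 0.020511 per day.
t_eff = 59.4 × 272 / (59.4 + 272) ≈ 48.753 days.
Remaining = 1610 × (1/2)^(26.9/48.753) = 1610 × (1/2)^0.55176 ≈ 1098.3 dpm.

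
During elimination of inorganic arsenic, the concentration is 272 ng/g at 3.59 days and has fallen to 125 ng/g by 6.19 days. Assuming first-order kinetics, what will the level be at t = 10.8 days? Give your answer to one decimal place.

31.5 ng/g

Over Δt = 6.19 − 3.59 = 2.6 days, the level fell by a factor of 272/125 ≈ 2.176.
n = log₂(2.176) ≈ 1.1217 half-lives, so t½ = 2.6/1.1217 ≈ 2.318 days.
From t = 6.19 to t = 10.8: 125 × (1/2)^((10.8−6.19)/2.318) ≈ 31.493 ng/g.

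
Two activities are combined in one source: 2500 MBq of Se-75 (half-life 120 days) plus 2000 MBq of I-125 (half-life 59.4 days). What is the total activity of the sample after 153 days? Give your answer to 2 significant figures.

Se-75: 2500 × (1/2)^(153/120) = 2500 × (1/2)^1.275 ≈ 1033.1 MBq.
I-125: 2000 × (1/2)^(153/59.4) = 2000 × (1/2)^2.5758 ≈ 335.47 MBq.
Total = 1033.1 + 335.47 ≈ 1368.5 MBq.

1400 MBq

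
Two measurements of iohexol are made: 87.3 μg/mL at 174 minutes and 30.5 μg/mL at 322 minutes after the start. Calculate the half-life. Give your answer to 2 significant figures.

98 minutes

Over Δt = 322 − 174 = 148 minutes, the level fell by a factor of 87.3/30.5 ≈ 2.8623.
n = log₂(2.8623) ≈ 1.5172 half-lives, so t½ = 148/1.5172 ≈ 97.55 minutes.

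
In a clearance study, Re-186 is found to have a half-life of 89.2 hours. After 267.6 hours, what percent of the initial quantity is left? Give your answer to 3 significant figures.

n = 267.6/89.2 ≈ 3 half-lives.
Fraction remaining = (1/2)^3 ≈ 0.125, i.e. 12.5%.

12.5%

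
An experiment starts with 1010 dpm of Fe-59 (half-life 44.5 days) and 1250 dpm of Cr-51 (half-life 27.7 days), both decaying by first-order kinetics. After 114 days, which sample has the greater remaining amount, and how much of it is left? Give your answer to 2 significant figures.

Fe-59: 1010 × (1/2)^2.5618 ≈ 171.06 dpm.
Cr-51: 1250 × (1/2)^4.1155 ≈ 72.113 dpm.
Fe-59 has more remaining, at ≈ 171.06 dpm.

Fe-59, 170 dpm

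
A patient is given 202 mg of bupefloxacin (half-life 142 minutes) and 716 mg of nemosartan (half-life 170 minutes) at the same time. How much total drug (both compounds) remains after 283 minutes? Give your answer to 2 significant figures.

280 mg

bupefloxacin: 202 × (1/2)^(283/142) = 202 × (1/2)^1.993 ≈ 50.747 mg.
nemosartan: 716 × (1/2)^(283/170) = 716 × (1/2)^1.6647 ≈ 225.83 mg.
Total = 50.747 + 225.83 ≈ 276.58 mg.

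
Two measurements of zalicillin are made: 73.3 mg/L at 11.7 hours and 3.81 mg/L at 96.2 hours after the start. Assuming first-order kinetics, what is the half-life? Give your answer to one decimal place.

19.8 hours

Over Δt = 96.2 − 11.7 = 84.5 hours, the level fell by a factor of 73.3/3.81 ≈ 19.239.
n = log₂(19.239) ≈ 4.266 half-lives, so t½ = 84.5/4.266 ≈ 19.808 hours.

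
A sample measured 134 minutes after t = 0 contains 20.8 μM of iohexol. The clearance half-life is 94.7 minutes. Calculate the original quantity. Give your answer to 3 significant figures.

55.5 μM

Number of half-lives elapsed: n = 134/94.7 ≈ 1.415.
A₀ = A × 2^n = 20.8 × 2^1.415 = 20.8 × 2.6666 ≈ 55.465 μM.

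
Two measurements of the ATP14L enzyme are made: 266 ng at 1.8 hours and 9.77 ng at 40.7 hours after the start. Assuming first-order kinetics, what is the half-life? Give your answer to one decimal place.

Over Δt = 40.7 − 1.8 = 38.9 hours, the level fell by a factor of 266/9.77 ≈ 27.226.
n = log₂(27.226) ≈ 4.7669 half-lives, so t½ = 38.9/4.7669 ≈ 8.1604 hours.

8.2 hours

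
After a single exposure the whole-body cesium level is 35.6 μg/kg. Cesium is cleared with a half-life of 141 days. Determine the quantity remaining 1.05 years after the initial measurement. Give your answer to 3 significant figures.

5.41 μg/kg

Convert the elapsed time: 1.05 years = 383.25 days.
Number of half-lives: n = 383.25/141 ≈ 2.7181.
Remaining = 35.6 × (1/2)^2.7181 = 35.6 × 0.15198 ≈ 5.4103 μg/kg.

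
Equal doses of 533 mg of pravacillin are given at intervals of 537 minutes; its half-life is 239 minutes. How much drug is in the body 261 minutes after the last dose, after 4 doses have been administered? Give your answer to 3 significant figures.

316 mg

The 4 doses were given 1872, 1335, 798, 261 minutes ago.
Total = 533·(1/2)^(1872/239) + 533·(1/2)^(1335/239) + 533·(1/2)^(798/239) + 533·(1/2)^(261/239)
      = 2.3381 + 11.098 + 52.676 + 250.03 ≈ 316.14 mg.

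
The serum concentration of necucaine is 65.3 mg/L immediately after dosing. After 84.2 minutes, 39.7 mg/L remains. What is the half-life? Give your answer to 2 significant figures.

120 minutes

A/A₀ = 39.7/65.3 ≈ 0.60796.
n = log₂(1.6448) ≈ 0.71794 half-lives elapsed in 84.2 minutes.
t½ = 84.2/0.71794 ≈ 117.28 minutes.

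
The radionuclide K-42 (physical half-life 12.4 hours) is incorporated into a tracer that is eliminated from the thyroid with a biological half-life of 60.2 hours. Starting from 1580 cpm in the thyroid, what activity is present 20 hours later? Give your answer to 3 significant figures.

1/t_eff = 1/t_phys + 1/t_biol = 1/12.4 + 1/60.2 = 0.097256 per hour.
t_eff = 12.4 × 60.2 / (12.4 + 60.2) ≈ 10.282 hours.
Remaining = 1580 × (1/2)^(20/10.282) = 1580 × (1/2)^1.9451 ≈ 410.31 cpm.

410 cpm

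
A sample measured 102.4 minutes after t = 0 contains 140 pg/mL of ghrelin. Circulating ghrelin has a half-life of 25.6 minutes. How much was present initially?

2240 pg/mL

Number of half-lives elapsed: n = 102.4/25.6 ≈ 4.
A₀ = A × 2^n = 140 × 2^4 = 140 × 16 ≈ 2240 pg/mL.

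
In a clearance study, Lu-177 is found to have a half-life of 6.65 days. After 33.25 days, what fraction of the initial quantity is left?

n = 33.25/6.65 ≈ 5 half-lives.
Fraction remaining = (1/2)^5 ≈ 0.03125.

0.03125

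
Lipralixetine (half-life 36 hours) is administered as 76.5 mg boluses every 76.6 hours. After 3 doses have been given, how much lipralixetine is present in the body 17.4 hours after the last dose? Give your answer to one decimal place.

The 3 doses were given 170.6, 94, 17.4 hours ago.
Total = 76.5·(1/2)^(170.6/36) + 76.5·(1/2)^(94/36) + 76.5·(1/2)^(17.4/36)
      = 2.8649 + 12.521 + 54.722 ≈ 70.108 mg.

70.1 mg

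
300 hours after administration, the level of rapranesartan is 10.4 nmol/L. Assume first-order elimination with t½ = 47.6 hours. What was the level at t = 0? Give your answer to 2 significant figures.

820 nmol/L

Number of half-lives elapsed: n = 300/47.6 ≈ 6.3025.
A₀ = A × 2^n = 10.4 × 2^6.3025 = 10.4 × 78.931 ≈ 820.88 nmol/L.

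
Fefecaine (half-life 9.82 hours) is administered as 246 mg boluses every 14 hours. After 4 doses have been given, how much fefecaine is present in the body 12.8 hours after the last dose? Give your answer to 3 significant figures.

The 4 doses were given 54.8, 40.8, 26.8, 12.8 hours ago.
Total = 246·(1/2)^(54.8/9.82) + 246·(1/2)^(40.8/9.82) + 246·(1/2)^(26.8/9.82) + 246·(1/2)^(12.8/9.82)
      = 5.1411 + 13.811 + 37.101 + 99.668 ≈ 155.72 mg.

156 mg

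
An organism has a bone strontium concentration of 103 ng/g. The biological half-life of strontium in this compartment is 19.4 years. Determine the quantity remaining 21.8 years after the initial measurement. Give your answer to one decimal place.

47.3 ng/g

Number of half-lives: n = 21.8/19.4 ≈ 1.1237.
Remaining = 103 × (1/2)^1.1237 = 103 × 0.45891 ≈ 47.268 ng/g.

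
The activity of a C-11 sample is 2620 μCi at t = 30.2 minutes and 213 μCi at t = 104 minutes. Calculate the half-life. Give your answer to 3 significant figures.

Over Δt = 104 − 30.2 = 73.8 minutes, the level fell by a factor of 2620/213 ≈ 12.3.
n = log₂(12.3) ≈ 3.6206 half-lives, so t½ = 73.8/3.6206 ≈ 20.383 minutes.

20.4 minutes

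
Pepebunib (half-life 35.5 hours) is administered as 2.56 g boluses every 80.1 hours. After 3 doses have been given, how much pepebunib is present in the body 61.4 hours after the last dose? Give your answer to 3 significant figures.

0.967 g

The 3 doses were given 221.6, 141.5, 61.4 hours ago.
Total = 2.56·(1/2)^(221.6/35.5) + 2.56·(1/2)^(141.5/35.5) + 2.56·(1/2)^(61.4/35.5)
      = 0.033817 + 0.16157 + 0.77194 ≈ 0.96733 g.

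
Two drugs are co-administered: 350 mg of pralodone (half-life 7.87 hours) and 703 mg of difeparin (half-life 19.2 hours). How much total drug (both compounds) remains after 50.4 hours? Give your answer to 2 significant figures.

120 mg

pralodone: 350 × (1/2)^(50.4/7.87) = 350 × (1/2)^6.4041 ≈ 4.1329 mg.
difeparin: 703 × (1/2)^(50.4/19.2) = 703 × (1/2)^2.625 ≈ 113.96 mg.
Total = 4.1329 + 113.96 ≈ 118.09 mg.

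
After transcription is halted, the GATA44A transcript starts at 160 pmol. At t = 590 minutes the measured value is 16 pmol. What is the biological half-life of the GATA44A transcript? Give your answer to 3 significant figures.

A/A₀ = 16/160 ≈ 0.1.
n = log₂(10) ≈ 3.3219 half-lives elapsed in 590 minutes.
t½ = 590/3.3219 ≈ 177.61 minutes.

178 minutes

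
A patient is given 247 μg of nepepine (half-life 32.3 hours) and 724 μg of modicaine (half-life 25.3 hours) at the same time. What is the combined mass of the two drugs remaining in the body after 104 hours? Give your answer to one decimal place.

nepepine: 247 × (1/2)^(104/32.3) = 247 × (1/2)^3.2198 ≈ 26.512 μg.
modicaine: 724 × (1/2)^(104/25.3) = 724 × (1/2)^4.1107 ≈ 41.909 μg.
Total = 26.512 + 41.909 ≈ 68.42 μg.

68.4 μg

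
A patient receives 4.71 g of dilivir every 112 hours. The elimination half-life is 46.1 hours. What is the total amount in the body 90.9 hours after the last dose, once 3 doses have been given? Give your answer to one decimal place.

1.5 g

The 3 doses were given 314.9, 202.9, 90.9 hours ago.
Total = 4.71·(1/2)^(314.9/46.1) + 4.71·(1/2)^(202.9/46.1) + 4.71·(1/2)^(90.9/46.1)
      = 0.041376 + 0.22289 + 1.2007 ≈ 1.465 g.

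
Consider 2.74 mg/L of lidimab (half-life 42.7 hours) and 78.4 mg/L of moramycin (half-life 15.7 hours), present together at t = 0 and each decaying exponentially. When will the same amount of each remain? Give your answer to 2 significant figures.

Set 2.74·(1/2)^(t/42.7) = 78.4·(1/2)^(t/15.7).
Taking log₂: log₂(2.74/78.4) = t·(1/42.7 − 1/15.7).
log₂(0.034949) = -4.8386; 1/42.7 − 1/15.7 = -0.040275.
t = -4.8386 / -0.040275 ≈ 120.14 hours.

120 hours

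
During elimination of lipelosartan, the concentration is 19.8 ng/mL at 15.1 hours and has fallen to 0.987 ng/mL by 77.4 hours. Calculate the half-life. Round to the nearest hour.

Over Δt = 77.4 − 15.1 = 62.3 hours, the level fell by a factor of 19.8/0.987 ≈ 20.061.
n = log₂(20.061) ≈ 4.3263 half-lives, so t½ = 62.3/4.3263 ≈ 14.4 hours.

14 hours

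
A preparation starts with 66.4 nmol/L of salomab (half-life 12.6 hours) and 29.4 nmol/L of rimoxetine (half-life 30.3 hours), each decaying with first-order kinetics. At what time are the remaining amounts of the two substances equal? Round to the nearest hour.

25 hours

Set 66.4·(1/2)^(t/12.6) = 29.4·(1/2)^(t/30.3).
Taking log₂: log₂(66.4/29.4) = t·(1/12.6 − 1/30.3).
log₂(2.2585) = 1.1754; 1/12.6 − 1/30.3 = 0.046362.
t = 1.1754 / 0.046362 ≈ 25.352 hours.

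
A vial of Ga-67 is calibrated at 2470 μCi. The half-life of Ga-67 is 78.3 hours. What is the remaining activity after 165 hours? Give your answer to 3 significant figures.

573 μCi

Number of half-lives: n = 165/78.3 ≈ 2.1073.
Remaining = 2470 × (1/2)^2.1073 = 2470 × 0.23208 ≈ 573.25 μCi.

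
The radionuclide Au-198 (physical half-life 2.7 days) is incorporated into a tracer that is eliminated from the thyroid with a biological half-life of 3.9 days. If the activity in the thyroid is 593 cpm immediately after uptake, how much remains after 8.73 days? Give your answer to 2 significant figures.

13 cpm

1/t_eff = 1/t_phys + 1/t_biol = 1/2.7 + 1/3.9 = 0.62678 per day.
t_eff = 2.7 × 3.9 / (2.7 + 3.9) ≈ 1.5955 days.
Remaining = 593 × (1/2)^(8.73/1.5955) = 593 × (1/2)^5.4718 ≈ 13.362 cpm.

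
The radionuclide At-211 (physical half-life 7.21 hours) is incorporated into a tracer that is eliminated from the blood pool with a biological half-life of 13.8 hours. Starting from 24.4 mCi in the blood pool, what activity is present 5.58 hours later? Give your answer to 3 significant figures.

10.8 mCi

1/t_eff = 1/t_phys + 1/t_biol = 1/7.21 + 1/13.8 = 0.21116 per hour.
t_eff = 7.21 × 13.8 / (7.21 + 13.8) ≈ 4.7357 hours.
Remaining = 24.4 × (1/2)^(5.58/4.7357) = 24.4 × (1/2)^1.1783 ≈ 10.782 mCi.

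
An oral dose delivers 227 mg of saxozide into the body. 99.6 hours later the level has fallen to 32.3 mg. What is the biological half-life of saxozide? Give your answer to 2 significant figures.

A/A₀ = 32.3/227 ≈ 0.14229.
n = log₂(7.0279) ≈ 2.8131 half-lives elapsed in 99.6 hours.
t½ = 99.6/2.8131 ≈ 35.406 hours.

35 hours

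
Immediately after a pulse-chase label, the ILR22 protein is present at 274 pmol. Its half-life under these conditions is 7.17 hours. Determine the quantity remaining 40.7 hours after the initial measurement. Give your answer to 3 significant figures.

5.36 pmol

Number of half-lives: n = 40.7/7.17 ≈ 5.6764.
Remaining = 274 × (1/2)^5.6764 = 274 × 0.019553 ≈ 5.3577 pmol.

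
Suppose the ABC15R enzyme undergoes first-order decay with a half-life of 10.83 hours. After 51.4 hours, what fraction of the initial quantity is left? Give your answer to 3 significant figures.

n = 51.4/10.83 ≈ 4.7461 half-lives.
Fraction remaining = (1/2)^4.7461 ≈ 0.037264.

0.0373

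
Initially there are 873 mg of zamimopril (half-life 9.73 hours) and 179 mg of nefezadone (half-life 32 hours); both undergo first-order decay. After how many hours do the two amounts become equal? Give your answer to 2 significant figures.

Set 873·(1/2)^(t/9.73) = 179·(1/2)^(t/32).
Taking log₂: log₂(873/179) = t·(1/9.73 − 1/32).
log₂(4.8771) = 2.286; 1/9.73 − 1/32 = 0.071525.
t = 2.286 / 0.071525 ≈ 31.961 hours.

32 hours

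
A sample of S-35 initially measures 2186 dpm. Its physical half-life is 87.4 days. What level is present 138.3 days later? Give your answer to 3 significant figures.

730 dpm

Number of half-lives: n = 138.3/87.4 ≈ 1.5824.
Remaining = 2186 × (1/2)^1.5824 = 2186 × 0.33393 ≈ 729.97 dpm.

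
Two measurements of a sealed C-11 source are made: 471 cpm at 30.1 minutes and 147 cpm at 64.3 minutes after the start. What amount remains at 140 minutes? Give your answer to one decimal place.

11.2 cpm

Over Δt = 64.3 − 30.1 = 34.2 minutes, the level fell by a factor of 471/147 ≈ 3.2041.
n = log₂(3.2041) ≈ 1.6799 half-lives, so t½ = 34.2/1.6799 ≈ 20.358 minutes.
From t = 64.3 to t = 140: 147 × (1/2)^((140−64.3)/20.358) ≈ 11.168 cpm.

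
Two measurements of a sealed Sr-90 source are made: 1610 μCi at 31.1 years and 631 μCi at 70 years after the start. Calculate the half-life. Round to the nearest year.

Over Δt = 70 − 31.1 = 38.9 years, the level fell by a factor of 1610/631 ≈ 2.5515.
n = log₂(2.5515) ≈ 1.3513 half-lives, so t½ = 38.9/1.3513 ≈ 28.786 years.

29 years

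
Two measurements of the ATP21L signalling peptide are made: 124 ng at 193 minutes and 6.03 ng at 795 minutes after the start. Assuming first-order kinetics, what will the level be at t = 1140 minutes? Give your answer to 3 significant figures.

Over Δt = 795 − 193 = 602 minutes, the level fell by a factor of 124/6.03 ≈ 20.564.
n = log₂(20.564) ≈ 4.362 half-lives, so t½ = 602/4.362 ≈ 138.01 minutes.
From t = 795 to t = 1140: 6.03 × (1/2)^((1140−795)/138.01) ≈ 1.0661 ng.

1.07 ng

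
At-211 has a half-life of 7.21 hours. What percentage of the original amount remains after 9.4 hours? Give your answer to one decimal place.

n = 9.4/7.21 ≈ 1.3037 half-lives.
Fraction remaining = (1/2)^1.3037 ≈ 0.40507, i.e. 40.507%.

40.5%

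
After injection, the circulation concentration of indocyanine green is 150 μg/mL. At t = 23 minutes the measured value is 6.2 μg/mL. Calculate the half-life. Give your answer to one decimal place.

5.0 minutes

A/A₀ = 6.2/150 ≈ 0.041333.
n = log₂(24.194) ≈ 4.5966 half-lives elapsed in 23 minutes.
t½ = 23/4.5966 ≈ 5.0038 minutes.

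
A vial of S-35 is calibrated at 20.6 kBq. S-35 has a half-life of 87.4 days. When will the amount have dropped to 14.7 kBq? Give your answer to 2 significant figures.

43 days

Fraction remaining = 14.7/20.6 ≈ 0.71359.
n = log₂(20.6/14.7) = ln(1.4014)/ln 2 ≈ 0.48683 half-lives.
t = n × t½ = 0.48683 × 87.4 ≈ 42.549 days.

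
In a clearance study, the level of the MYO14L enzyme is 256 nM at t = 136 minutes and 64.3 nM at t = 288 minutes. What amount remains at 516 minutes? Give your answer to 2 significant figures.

Over Δt = 288 − 136 = 152 minutes, the level fell by a factor of 256/64.3 ≈ 3.9813.
n = log₂(3.9813) ≈ 1.9933 half-lives, so t½ = 152/1.9933 ≈ 76.257 minutes.
From t = 288 to t = 516: 64.3 × (1/2)^((516−288)/76.257) ≈ 8.0941 nM.

8.1 nM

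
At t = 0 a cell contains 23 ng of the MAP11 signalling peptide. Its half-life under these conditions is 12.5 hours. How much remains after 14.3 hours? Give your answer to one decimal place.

10.4 ng

Number of half-lives: n = 14.3/12.5 ≈ 1.144.
Remaining = 23 × (1/2)^1.144 = 23 × 0.4525 ≈ 10.408 ng.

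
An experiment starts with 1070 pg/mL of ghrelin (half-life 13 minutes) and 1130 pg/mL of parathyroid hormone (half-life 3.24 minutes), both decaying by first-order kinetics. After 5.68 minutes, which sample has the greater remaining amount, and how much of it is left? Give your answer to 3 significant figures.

ghrelin: 1070 × (1/2)^0.43692 ≈ 790.42 pg/mL.
parathyroid hormone: 1130 × (1/2)^1.7531 ≈ 335.23 pg/mL.
Ghrelin has more remaining, at ≈ 790.42 pg/mL.

ghrelin, 790 pg/mL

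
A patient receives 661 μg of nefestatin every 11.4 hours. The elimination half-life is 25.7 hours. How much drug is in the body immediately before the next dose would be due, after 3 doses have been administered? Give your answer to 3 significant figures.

1110 μg

The 3 doses were given 34.2, 22.8, 11.4 hours ago.
Total = 661·(1/2)^(34.2/25.7) + 661·(1/2)^(22.8/25.7) + 661·(1/2)^(11.4/25.7)
      = 262.79 + 357.39 + 486.04 ≈ 1106.2 μg.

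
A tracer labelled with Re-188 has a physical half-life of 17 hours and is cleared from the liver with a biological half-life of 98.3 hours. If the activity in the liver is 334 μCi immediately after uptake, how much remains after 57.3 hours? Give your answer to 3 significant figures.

1/t_eff = 1/t_phys + 1/t_biol = 1/17 + 1/98.3 = 0.068996 per hour.
t_eff = 17 × 98.3 / (17 + 98.3) ≈ 14.493 hours.
Remaining = 334 × (1/2)^(57.3/14.493) = 334 × (1/2)^3.9535 ≈ 21.559 μCi.

21.6 μCi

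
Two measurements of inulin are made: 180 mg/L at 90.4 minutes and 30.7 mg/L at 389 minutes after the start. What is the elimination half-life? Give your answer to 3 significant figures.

117 minutes

Over Δt = 389 − 90.4 = 298.6 minutes, the level fell by a factor of 180/30.7 ≈ 5.8632.
n = log₂(5.8632) ≈ 2.5517 half-lives, so t½ = 298.6/2.5517 ≈ 117.02 minutes.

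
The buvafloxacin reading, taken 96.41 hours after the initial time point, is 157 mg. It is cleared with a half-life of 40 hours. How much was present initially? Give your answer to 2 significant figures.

Number of half-lives elapsed: n = 96.41/40 ≈ 2.4103.
A₀ = A × 2^n = 157 × 2^2.4103 = 157 × 5.3157 ≈ 834.56 mg.

830 mg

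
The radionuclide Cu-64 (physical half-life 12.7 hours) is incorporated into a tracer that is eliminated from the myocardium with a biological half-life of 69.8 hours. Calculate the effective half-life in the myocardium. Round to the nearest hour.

1/t_eff = 1/t_phys + 1/t_biol = 1/12.7 + 1/69.8 = 0.093067 per hour.
t_eff = 12.7 × 69.8 / (12.7 + 69.8) ≈ 10.745 hours.

11 hours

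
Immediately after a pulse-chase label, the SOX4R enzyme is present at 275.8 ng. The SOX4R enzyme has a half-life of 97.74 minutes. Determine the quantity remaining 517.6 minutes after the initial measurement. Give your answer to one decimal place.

7.0 ng

Number of half-lives: n = 517.6/97.74 ≈ 5.2957.
Remaining = 275.8 × (1/2)^5.2957 = 275.8 × 0.025459 ≈ 7.0216 ng.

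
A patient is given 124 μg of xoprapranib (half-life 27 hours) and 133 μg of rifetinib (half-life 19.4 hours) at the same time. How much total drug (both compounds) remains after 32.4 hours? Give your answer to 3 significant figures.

xoprapranib: 124 × (1/2)^(32.4/27) = 124 × (1/2)^1.2 ≈ 53.974 μg.
rifetinib: 133 × (1/2)^(32.4/19.4) = 133 × (1/2)^1.6701 ≈ 41.793 μg.
Total = 53.974 + 41.793 ≈ 95.767 μg.

95.8 μg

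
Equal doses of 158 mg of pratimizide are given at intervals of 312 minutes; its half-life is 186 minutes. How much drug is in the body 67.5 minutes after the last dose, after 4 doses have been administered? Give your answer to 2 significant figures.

The 4 doses were given 1003.5, 691.5, 379.5, 67.5 minutes ago.
Total = 158·(1/2)^(1003.5/186) + 158·(1/2)^(691.5/186) + 158·(1/2)^(379.5/186) + 158·(1/2)^(67.5/186)
      = 3.7545 + 12.009 + 38.411 + 122.86 ≈ 177.04 mg.

180 mg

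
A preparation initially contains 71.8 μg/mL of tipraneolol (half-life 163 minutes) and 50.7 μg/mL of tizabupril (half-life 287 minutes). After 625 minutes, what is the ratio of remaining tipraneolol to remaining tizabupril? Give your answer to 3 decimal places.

0.449

tipraneolol: 71.8 × (1/2)^(625/163) = 71.8 × (1/2)^3.8344 ≈ 5.0335 μg/mL.
tizabupril: 50.7 × (1/2)^(625/287) = 50.7 × (1/2)^2.1777 ≈ 11.206 μg/mL.
Ratio ≈ 5.0335 / 11.206 ≈ 0.44917.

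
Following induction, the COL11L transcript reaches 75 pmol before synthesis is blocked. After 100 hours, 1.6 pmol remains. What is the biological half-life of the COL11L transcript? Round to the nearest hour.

18 hours

A/A₀ = 1.6/75 ≈ 0.021333.
n = log₂(46.875) ≈ 5.5507 half-lives elapsed in 100 hours.
t½ = 100/5.5507 ≈ 18.016 hours.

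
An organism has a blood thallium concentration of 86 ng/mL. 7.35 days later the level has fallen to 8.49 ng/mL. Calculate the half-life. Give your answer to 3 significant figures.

2.20 days

A/A₀ = 8.49/86 ≈ 0.098721.
n = log₂(10.13) ≈ 3.3405 half-lives elapsed in 7.35 days.
t½ = 7.35/3.3405 ≈ 2.2003 days.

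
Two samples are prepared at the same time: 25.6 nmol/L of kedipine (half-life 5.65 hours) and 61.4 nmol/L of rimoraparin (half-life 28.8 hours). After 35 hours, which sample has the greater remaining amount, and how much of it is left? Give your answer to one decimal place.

kedipine: 25.6 × (1/2)^6.1947 ≈ 0.3495 nmol/L.
rimoraparin: 61.4 × (1/2)^1.2153 ≈ 26.444 nmol/L.
Rimoraparin has more remaining, at ≈ 26.444 nmol/L.

rimoraparin, 26.4 nmol/L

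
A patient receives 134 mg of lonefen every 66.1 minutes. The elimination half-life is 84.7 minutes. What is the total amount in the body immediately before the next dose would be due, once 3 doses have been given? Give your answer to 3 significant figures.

The 3 doses were given 198.3, 132.2, 66.1 minutes ago.
Total = 134·(1/2)^(198.3/84.7) + 134·(1/2)^(132.2/84.7) + 134·(1/2)^(66.1/84.7)
      = 26.444 + 45.421 + 78.015 ≈ 149.88 mg.

150 mg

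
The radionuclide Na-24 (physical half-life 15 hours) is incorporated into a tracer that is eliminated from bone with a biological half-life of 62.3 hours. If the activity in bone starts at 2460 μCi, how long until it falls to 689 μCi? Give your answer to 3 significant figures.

22.2 hours

1/t_eff = 1/t_phys + 1/t_biol = 1/15 + 1/62.3 = 0.082718 per hour.
t_eff = 15 × 62.3 / (15 + 62.3) ≈ 12.089 hours.
n = log₂(2460/689) ≈ 1.8361; t = 1.8361 × 12.089 ≈ 22.197 hours.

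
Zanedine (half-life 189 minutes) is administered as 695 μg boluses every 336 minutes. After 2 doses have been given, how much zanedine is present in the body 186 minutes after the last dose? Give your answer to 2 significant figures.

The 2 doses were given 522, 186 minutes ago.
Total = 695·(1/2)^(522/189) + 695·(1/2)^(186/189)
      = 102.46 + 351.34 ≈ 453.81 μg.

450 μg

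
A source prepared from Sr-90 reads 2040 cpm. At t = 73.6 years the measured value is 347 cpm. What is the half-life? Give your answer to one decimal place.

A/A₀ = 347/2040 ≈ 0.1701.
n = log₂(5.879) ≈ 2.5556 half-lives elapsed in 73.6 years.
t½ = 73.6/2.5556 ≈ 28.8 years.

28.8 years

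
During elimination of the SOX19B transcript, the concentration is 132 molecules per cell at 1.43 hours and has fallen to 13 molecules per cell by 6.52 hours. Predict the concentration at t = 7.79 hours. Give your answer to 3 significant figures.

7.29 molecules per cell

Over Δt = 6.52 − 1.43 = 5.09 hours, the level fell by a factor of 132/13 ≈ 10.154.
n = log₂(10.154) ≈ 3.344 half-lives, so t½ = 5.09/3.344 ≈ 1.5221 hours.
From t = 6.52 to t = 7.79: 13 × (1/2)^((7.79−6.52)/1.5221) ≈ 7.2909 molecules per cell.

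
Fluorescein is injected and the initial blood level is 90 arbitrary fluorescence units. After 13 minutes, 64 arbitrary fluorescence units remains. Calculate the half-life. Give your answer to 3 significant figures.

26.4 minutes

A/A₀ = 64/90 ≈ 0.71111.
n = log₂(1.4062) ≈ 0.49185 half-lives elapsed in 13 minutes.
t½ = 13/0.49185 ≈ 26.431 minutes.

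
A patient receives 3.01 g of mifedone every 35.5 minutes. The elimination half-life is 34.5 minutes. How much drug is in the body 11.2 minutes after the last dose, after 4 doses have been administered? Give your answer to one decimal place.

4.4 g

The 4 doses were given 117.7, 82.2, 46.7, 11.2 minutes ago.
Total = 3.01·(1/2)^(117.7/34.5) + 3.01·(1/2)^(82.2/34.5) + 3.01·(1/2)^(46.7/34.5) + 3.01·(1/2)^(11.2/34.5)
      = 0.28286 + 0.5772 + 1.1778 + 2.4035 ≈ 4.4414 g.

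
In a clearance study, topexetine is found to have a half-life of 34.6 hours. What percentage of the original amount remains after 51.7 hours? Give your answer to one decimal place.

n = 51.7/34.6 ≈ 1.4942 half-lives.
Fraction remaining = (1/2)^1.4942 ≈ 0.35497, i.e. 35.497%.

35.5%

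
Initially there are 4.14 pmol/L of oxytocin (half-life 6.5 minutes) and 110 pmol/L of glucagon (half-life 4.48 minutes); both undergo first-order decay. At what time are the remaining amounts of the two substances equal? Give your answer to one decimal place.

68.2 minutes

Set 4.14·(1/2)^(t/6.5) = 110·(1/2)^(t/4.48).
Taking log₂: log₂(4.14/110) = t·(1/6.5 − 1/4.48).
log₂(0.037636) = -4.7317; 1/6.5 − 1/4.48 = -0.069368.
t = -4.7317 / -0.069368 ≈ 68.212 minutes.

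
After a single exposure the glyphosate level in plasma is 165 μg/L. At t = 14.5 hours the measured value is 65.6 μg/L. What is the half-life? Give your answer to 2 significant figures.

A/A₀ = 65.6/165 ≈ 0.39758.
n = log₂(2.5152) ≈ 1.3307 half-lives elapsed in 14.5 hours.
t½ = 14.5/1.3307 ≈ 10.897 hours.

11 hours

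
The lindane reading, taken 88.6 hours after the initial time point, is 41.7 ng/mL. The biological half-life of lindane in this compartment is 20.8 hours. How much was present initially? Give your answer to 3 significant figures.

Number of half-lives elapsed: n = 88.6/20.8 ≈ 4.2596.
A₀ = A × 2^n = 41.7 × 2^4.2596 = 41.7 × 19.155 ≈ 798.74 ng/mL.

799 ng/mL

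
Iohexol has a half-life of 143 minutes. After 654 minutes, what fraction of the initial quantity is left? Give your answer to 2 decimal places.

n = 654/143 ≈ 4.5734 half-lives.
Fraction remaining = (1/2)^4.5734 ≈ 0.042001.

0.04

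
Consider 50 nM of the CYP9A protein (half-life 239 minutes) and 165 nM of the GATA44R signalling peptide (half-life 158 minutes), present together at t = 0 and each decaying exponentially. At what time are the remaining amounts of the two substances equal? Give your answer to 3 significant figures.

Set 50·(1/2)^(t/239) = 165·(1/2)^(t/158).
Taking log₂: log₂(50/165) = t·(1/239 − 1/158).
log₂(0.30303) = -1.7225; 1/239 − 1/158 = -0.002145.
t = -1.7225 / -0.002145 ≈ 803.01 minutes.

803 minutes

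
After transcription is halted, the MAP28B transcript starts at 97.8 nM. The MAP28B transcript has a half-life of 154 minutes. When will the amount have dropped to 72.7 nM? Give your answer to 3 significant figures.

65.9 minutes

Fraction remaining = 72.7/97.8 ≈ 0.74335.
n = log₂(97.8/72.7) = ln(1.3453)/ln 2 ≈ 0.42788 half-lives.
t = n × t½ = 0.42788 × 154 ≈ 65.893 minutes.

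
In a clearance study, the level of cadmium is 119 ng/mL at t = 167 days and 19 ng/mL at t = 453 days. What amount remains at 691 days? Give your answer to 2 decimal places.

4.13 ng/mL

Over Δt = 453 − 167 = 286 days, the level fell by a factor of 119/19 ≈ 6.2632.
n = log₂(6.2632) ≈ 2.6469 half-lives, so t½ = 286/2.6469 ≈ 108.05 days.
From t = 453 to t = 691: 19 × (1/2)^((691−453)/108.05) ≈ 4.1275 ng/mL.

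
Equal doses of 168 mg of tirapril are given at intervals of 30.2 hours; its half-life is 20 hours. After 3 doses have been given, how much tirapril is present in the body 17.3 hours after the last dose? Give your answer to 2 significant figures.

The 3 doses were given 77.7, 47.5, 17.3 hours ago.
Total = 168·(1/2)^(77.7/20) + 168·(1/2)^(47.5/20) + 168·(1/2)^(17.3/20)
      = 11.371 + 32.386 + 92.24 ≈ 136 mg.

140 mg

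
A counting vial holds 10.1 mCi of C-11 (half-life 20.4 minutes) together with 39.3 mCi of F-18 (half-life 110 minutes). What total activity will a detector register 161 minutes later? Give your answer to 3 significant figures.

C-11: 10.1 × (1/2)^(161/20.4) = 10.1 × (1/2)^7.8922 ≈ 0.042515 mCi.
F-18: 39.3 × (1/2)^(161/110) = 39.3 × (1/2)^1.4636 ≈ 14.249 mCi.
Total = 0.042515 + 14.249 ≈ 14.292 mCi.

14.3 mCi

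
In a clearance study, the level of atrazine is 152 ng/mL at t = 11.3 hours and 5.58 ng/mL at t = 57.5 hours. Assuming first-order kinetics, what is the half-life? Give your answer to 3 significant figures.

9.69 hours

Over Δt = 57.5 − 11.3 = 46.2 hours, the level fell by a factor of 152/5.58 ≈ 27.24.
n = log₂(27.24) ≈ 4.7677 half-lives, so t½ = 46.2/4.7677 ≈ 9.6903 hours.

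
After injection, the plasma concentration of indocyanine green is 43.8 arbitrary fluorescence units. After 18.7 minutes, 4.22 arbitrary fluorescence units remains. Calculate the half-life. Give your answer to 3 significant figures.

A/A₀ = 4.22/43.8 ≈ 0.096347.
n = log₂(10.379) ≈ 3.3756 half-lives elapsed in 18.7 minutes.
t½ = 18.7/3.3756 ≈ 5.5397 minutes.

5.54 minutes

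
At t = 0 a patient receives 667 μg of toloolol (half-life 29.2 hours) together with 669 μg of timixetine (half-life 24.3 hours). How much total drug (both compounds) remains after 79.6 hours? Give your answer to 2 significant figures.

toloolol: 667 × (1/2)^(79.6/29.2) = 667 × (1/2)^2.726 ≈ 100.81 μg.
timixetine: 669 × (1/2)^(79.6/24.3) = 669 × (1/2)^3.2757 ≈ 69.077 μg.
Total = 100.81 + 69.077 ≈ 169.89 μg.

170 μg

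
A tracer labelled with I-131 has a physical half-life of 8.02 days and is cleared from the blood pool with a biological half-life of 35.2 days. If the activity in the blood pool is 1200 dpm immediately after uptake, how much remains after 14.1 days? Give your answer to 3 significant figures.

1/t_eff = 1/t_phys + 1/t_biol = 1/8.02 + 1/35.2 = 0.1531 per day.
t_eff = 8.02 × 35.2 / (8.02 + 35.2) ≈ 6.5318 days.
Remaining = 1200 × (1/2)^(14.1/6.5318) = 1200 × (1/2)^2.1587 ≈ 268.75 dpm.

269 dpm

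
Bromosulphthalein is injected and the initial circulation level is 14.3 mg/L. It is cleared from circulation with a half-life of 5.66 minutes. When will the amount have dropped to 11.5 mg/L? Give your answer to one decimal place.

Fraction remaining = 11.5/14.3 ≈ 0.8042.
n = log₂(14.3/11.5) = ln(1.2435)/ln 2 ≈ 0.31438 half-lives.
t = n × t½ = 0.31438 × 5.66 ≈ 1.7794 minutes.

1.8 minutes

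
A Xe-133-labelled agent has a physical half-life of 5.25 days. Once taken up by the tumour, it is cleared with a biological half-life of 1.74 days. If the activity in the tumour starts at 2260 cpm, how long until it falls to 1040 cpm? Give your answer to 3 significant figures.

1.46 days

1/t_eff = 1/t_phys + 1/t_biol = 1/5.25 + 1/1.74 = 0.76519 per day.
t_eff = 5.25 × 1.74 / (5.25 + 1.74) ≈ 1.3069 days.
n = log₂(2260/1040) ≈ 1.1197; t = 1.1197 × 1.3069 ≈ 1.4634 days.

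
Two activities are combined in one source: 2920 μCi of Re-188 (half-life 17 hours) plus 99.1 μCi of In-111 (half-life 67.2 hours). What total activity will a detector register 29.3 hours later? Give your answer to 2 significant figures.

960 μCi

Re-188: 2920 × (1/2)^(29.3/17) = 2920 × (1/2)^1.7235 ≈ 884.2 μCi.
In-111: 99.1 × (1/2)^(29.3/67.2) = 99.1 × (1/2)^0.43601 ≈ 73.252 μCi.
Total = 884.2 + 73.252 ≈ 957.45 μCi.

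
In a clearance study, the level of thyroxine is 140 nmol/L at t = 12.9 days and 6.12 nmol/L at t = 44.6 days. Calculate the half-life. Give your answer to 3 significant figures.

7.02 days

Over Δt = 44.6 − 12.9 = 31.7 days, the level fell by a factor of 140/6.12 ≈ 22.876.
n = log₂(22.876) ≈ 4.5158 half-lives, so t½ = 31.7/4.5158 ≈ 7.0199 days.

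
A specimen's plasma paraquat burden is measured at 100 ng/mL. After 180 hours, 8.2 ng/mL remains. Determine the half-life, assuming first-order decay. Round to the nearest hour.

50 hours

A/A₀ = 8.2/100 ≈ 0.082.
n = log₂(12.195) ≈ 3.6082 half-lives elapsed in 180 hours.
t½ = 180/3.6082 ≈ 49.886 hours.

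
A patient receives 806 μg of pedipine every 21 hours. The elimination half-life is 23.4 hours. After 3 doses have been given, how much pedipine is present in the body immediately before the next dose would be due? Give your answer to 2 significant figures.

The 3 doses were given 63, 42, 21 hours ago.
Total = 806·(1/2)^(63/23.4) + 806·(1/2)^(42/23.4) + 806·(1/2)^(21/23.4)
      = 124.7 + 232.29 + 432.69 ≈ 789.68 μg.

790 μg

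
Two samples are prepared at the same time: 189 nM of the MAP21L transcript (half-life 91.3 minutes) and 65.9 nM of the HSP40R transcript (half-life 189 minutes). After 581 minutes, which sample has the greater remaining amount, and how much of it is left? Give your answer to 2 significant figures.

HSP40R transcript, 7.8 nM

MAP21L transcript: 189 × (1/2)^6.3636 ≈ 2.2952 nM.
HSP40R transcript: 65.9 × (1/2)^3.0741 ≈ 7.8252 nM.
HSP40R transcript has more remaining, at ≈ 7.8252 nM.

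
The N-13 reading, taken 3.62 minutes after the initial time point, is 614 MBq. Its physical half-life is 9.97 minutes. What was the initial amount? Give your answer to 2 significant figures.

Number of half-lives elapsed: n = 3.62/9.97 ≈ 0.36309.
A₀ = A × 2^n = 614 × 2^0.36309 = 614 × 1.2862 ≈ 789.71 MBq.

790 MBq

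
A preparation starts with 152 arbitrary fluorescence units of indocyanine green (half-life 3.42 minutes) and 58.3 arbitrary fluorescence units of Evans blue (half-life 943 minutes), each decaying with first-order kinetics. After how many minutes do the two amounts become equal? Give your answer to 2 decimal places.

4.75 minutes

Set 152·(1/2)^(t/3.42) = 58.3·(1/2)^(t/943).
Taking log₂: log₂(152/58.3) = t·(1/3.42 − 1/943).
log₂(2.6072) = 1.3825; 1/3.42 − 1/943 = 0.29134.
t = 1.3825 / 0.29134 ≈ 4.7454 minutes.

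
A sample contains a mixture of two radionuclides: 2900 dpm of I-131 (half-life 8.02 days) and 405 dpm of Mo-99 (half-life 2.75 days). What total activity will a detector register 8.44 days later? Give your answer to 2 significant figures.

1400 dpm

I-131: 2900 × (1/2)^(8.44/8.02) = 2900 × (1/2)^1.0524 ≈ 1398.3 dpm.
Mo-99: 405 × (1/2)^(8.44/2.75) = 405 × (1/2)^3.0691 ≈ 48.258 dpm.
Total = 1398.3 + 48.258 ≈ 1446.6 dpm.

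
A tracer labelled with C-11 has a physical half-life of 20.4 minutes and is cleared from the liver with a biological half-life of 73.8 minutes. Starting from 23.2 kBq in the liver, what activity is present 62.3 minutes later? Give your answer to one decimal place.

1/t_eff = 1/t_phys + 1/t_biol = 1/20.4 + 1/73.8 = 0.06257 per minute.
t_eff = 20.4 × 73.8 / (20.4 + 73.8) ≈ 15.982 minutes.
Remaining = 23.2 × (1/2)^(62.3/15.982) = 23.2 × (1/2)^3.8981 ≈ 1.5561 kBq.

1.6 kBq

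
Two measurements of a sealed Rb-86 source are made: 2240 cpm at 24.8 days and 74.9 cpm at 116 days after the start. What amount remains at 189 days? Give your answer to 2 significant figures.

4.9 cpm

Over Δt = 116 − 24.8 = 91.2 days, the level fell by a factor of 2240/74.9 ≈ 29.907.
n = log₂(29.907) ≈ 4.9024 half-lives, so t½ = 91.2/4.9024 ≈ 18.603 days.
From t = 116 to t = 189: 74.9 × (1/2)^((189−116)/18.603) ≈ 4.9343 cpm.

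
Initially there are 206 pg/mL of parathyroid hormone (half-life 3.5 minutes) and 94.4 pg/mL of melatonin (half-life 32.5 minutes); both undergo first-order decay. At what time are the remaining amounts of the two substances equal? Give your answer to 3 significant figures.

Set 206·(1/2)^(t/3.5) = 94.4·(1/2)^(t/32.5).
Taking log₂: log₂(206/94.4) = t·(1/3.5 − 1/32.5).
log₂(2.1822) = 1.1258; 1/3.5 − 1/32.5 = 0.25495.
t = 1.1258 / 0.25495 ≈ 4.4158 minutes.

4.42 minutes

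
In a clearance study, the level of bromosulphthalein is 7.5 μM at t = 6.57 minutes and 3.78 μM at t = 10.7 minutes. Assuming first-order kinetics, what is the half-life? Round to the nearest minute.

4 minutes

Over Δt = 10.7 − 6.57 = 4.13 minutes, the level fell by a factor of 7.5/3.78 ≈ 1.9841.
n = log₂(1.9841) ≈ 0.9885 half-lives, so t½ = 4.13/0.9885 ≈ 4.178 minutes.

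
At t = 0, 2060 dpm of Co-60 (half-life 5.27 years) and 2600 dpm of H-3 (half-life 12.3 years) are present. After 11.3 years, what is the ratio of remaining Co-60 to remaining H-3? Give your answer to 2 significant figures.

Co-60: 2060 × (1/2)^(11.3/5.27) = 2060 × (1/2)^2.1442 ≈ 466.01 dpm.
H-3: 2600 × (1/2)^(11.3/12.3) = 2600 × (1/2)^0.9187 ≈ 1375.4 dpm.
Ratio ≈ 466.01 / 1375.4 ≈ 0.33883.

0.34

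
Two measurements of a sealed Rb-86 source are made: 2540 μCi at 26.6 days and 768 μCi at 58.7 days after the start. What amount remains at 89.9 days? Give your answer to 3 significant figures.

240 μCi

Over Δt = 58.7 − 26.6 = 32.1 days, the level fell by a factor of 2540/768 ≈ 3.3073.
n = log₂(3.3073) ≈ 1.7257 half-lives, so t½ = 32.1/1.7257 ≈ 18.602 days.
From t = 58.7 to t = 89.9: 768 × (1/2)^((89.9−58.7)/18.602) ≈ 240.13 μCi.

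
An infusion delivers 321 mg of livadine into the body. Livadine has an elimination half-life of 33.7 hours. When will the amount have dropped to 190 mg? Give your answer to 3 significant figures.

25.5 hours

Fraction remaining = 190/321 ≈ 0.5919.
n = log₂(321/190) = ln(1.6895)/ln 2 ≈ 0.75657 half-lives.
t = n × t½ = 0.75657 × 33.7 ≈ 25.497 hours.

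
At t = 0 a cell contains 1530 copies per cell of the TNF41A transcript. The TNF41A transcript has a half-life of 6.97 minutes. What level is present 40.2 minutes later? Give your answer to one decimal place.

28.1 copies per cell

Number of half-lives: n = 40.2/6.97 ≈ 5.7676.
Remaining = 1530 × (1/2)^5.7676 = 1530 × 0.018356 ≈ 28.085 copies per cell.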